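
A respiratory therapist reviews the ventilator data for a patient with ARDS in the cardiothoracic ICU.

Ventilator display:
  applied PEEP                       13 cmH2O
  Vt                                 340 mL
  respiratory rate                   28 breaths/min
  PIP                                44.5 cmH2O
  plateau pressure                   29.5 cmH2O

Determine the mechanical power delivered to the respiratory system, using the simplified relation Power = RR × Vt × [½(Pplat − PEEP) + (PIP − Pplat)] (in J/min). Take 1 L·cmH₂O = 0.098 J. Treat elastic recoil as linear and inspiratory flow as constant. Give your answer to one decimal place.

21.7

Per-breath work = Vt × [½(Pplat−PEEP) + (PIP−Pplat)] = 0.340 × [0.5×16.5 + 15.0] = 0.340 × 23.25 = 7.905 L·cmH2O.
Power = 28 × 7.905 = 221.34 L·cmH2O/min.
× 0.098 J/(L·cmH2O) → 21.691 J/min.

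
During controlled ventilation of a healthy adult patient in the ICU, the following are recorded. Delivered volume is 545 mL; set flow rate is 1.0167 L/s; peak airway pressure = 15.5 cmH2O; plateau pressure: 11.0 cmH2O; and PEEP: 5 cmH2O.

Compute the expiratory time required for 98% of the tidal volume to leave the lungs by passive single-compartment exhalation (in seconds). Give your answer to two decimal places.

1.57

R = (PIP − Pplat)/V̇ = (15.5 − 11.0) / 1.0167 = 4.5/1.0167 = 4.426 cmH2O·s/L.
C = Vt/(Pplat − PEEP) = 545.0 / (11.0 − 5) = 545.0/6.0 = 90.833 mL/cmH2O.
τ = R × C = 4.426 × 0.09083 L/cmH2O = 0.402 s.
t = −τ·ln(1 − 0.98) = −0.402·ln(0.02) = 1.573 s.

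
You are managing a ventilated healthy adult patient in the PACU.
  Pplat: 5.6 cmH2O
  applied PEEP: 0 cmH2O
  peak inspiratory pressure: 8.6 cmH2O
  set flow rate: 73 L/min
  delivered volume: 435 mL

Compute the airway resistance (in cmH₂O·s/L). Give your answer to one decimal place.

Flow: 73 L/min ÷ 60 = 1.2167 L/s.
Raw = (PIP − Pplat) / flow = (8.6 − 5.6) / 1.2167 = 3.0 / 1.2167 = 2.466 cmH2O·s/L.

2.5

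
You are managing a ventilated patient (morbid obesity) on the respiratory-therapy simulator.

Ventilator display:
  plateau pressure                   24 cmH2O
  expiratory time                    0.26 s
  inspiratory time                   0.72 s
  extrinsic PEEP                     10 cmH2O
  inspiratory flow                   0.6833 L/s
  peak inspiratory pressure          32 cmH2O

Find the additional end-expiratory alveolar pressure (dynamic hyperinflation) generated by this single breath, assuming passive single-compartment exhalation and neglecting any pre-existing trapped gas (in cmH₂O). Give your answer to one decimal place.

Vt = flow × Ti = 0.6833 L/s × 0.72 s × 1000 mL/L = 491.98 mL.
R = (PIP − Pplat)/V̇ = (32 − 24) / 0.6833 = 8.0/0.6833 = 11.708 cmH2O·s/L.
C = Vt/(Pplat − PEEP) = 491.98 / (24 − 10) = 491.98/14.0 = 35.141 mL/cmH2O.
τ = R × C = 11.708 × 0.03514 L/cmH2O = 0.4114 s.
Fraction remaining = e^(−Te/τ) = e^(−0.26/0.4114) = 0.5315; trapped volume = 491.98 × 0.5315 = 261.49 mL.
Additional alveolar pressure from trapping ≈ V_trapped / C = 261.49 / 35.141 = 7.441 cmH2O.

7.4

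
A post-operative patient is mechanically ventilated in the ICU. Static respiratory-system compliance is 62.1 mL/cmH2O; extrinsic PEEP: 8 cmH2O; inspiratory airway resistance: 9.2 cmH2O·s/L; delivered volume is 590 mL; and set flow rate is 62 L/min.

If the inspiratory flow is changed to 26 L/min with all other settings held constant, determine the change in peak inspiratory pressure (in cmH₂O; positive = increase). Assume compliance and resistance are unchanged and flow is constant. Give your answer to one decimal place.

Flow: 62 L/min ÷ 60 = 1.0333 L/s.
New flow: 26 L/min ÷ 60 = 0.4333 L/s.
PIP = Vt/C + R·V̇ + PEEP (constant-flow equation of motion).
Only the resistive term changes: ΔPIP = R × ΔV̇ = 9.2 × (0.4333 − 1.0333) = 9.2 × -0.6 = -5.52 cmH2O.

-5.5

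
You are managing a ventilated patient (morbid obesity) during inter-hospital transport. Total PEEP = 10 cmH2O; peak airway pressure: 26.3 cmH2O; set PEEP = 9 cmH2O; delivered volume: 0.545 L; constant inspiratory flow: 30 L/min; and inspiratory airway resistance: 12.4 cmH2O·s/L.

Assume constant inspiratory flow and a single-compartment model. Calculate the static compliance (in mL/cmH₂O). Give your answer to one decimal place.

Flow: 30 L/min ÷ 60 = 0.5 L/s.
Total PEEP = 10 cmH2O (set 9 + intrinsic 1); this is the baseline alveolar pressure.
Equation of motion (constant flow): PIP = Vt/C + R·V̇ + PEEP.
Vt/C = PIP − R·V̇ − PEEP = 26.3 − 12.4×0.5 − 10 = 26.3 − 6.2 − 10 = 10.1 cmH2O.
C = Vt / 10.1 = 545 / 10.1 = 53.96 mL/cmH2O.

54.0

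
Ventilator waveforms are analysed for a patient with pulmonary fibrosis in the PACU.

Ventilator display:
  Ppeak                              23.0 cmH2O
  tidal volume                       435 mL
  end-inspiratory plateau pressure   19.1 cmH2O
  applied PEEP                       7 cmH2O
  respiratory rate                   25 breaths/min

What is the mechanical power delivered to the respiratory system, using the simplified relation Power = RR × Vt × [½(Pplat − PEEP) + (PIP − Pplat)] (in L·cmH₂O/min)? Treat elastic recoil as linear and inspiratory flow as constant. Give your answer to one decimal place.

Per-breath work = Vt × [½(Pplat−PEEP) + (PIP−Pplat)] = 0.435 × [0.5×12.1 + 3.9] = 0.435 × 9.95 = 4.328 L·cmH2O.
Power = 25 × 4.328 = 108.2 L·cmH2O/min.

108.2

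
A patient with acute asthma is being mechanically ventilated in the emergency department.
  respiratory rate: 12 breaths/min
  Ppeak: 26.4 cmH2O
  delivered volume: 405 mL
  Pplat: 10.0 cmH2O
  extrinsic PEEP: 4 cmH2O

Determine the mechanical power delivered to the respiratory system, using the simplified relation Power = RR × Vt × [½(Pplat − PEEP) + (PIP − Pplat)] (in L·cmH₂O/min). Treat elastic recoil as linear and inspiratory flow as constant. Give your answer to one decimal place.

94.3

Per-breath work = Vt × [½(Pplat−PEEP) + (PIP−Pplat)] = 0.405 × [0.5×6.0 + 16.4] = 0.405 × 19.4 = 7.857 L·cmH2O.
Power = 12 × 7.857 = 94.284 L·cmH2O/min.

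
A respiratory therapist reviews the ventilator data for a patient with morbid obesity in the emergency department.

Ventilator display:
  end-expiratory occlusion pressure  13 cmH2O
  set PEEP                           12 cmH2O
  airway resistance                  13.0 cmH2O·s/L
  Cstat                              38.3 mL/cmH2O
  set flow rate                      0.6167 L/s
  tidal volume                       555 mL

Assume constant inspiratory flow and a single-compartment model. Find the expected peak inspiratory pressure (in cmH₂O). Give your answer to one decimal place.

35.5

Total PEEP = 13 cmH2O (set 12 + intrinsic 1); this is the baseline alveolar pressure.
Equation of motion (constant flow): PIP = Vt/C + R·V̇ + PEEP.
PIP = 555/38.3 + 13.0×0.6167 + 13 = 14.491 + 8.017 + 13 = 35.508 cmH2O.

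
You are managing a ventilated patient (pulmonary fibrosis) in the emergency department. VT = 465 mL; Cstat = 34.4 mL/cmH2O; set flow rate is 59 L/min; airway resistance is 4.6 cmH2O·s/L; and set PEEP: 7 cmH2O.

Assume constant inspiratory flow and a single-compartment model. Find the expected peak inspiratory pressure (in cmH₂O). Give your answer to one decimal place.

Flow: 59 L/min ÷ 60 = 0.9833 L/s.
Equation of motion (constant flow): PIP = Vt/C + R·V̇ + PEEP.
PIP = 465/34.4 + 4.6×0.9833 + 7 = 13.517 + 4.523 + 7 = 25.04 cmH2O.

25.0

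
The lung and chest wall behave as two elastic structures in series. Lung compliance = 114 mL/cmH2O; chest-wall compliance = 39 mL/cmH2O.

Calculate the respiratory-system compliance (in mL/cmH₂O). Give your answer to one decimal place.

29.1

Lung and chest wall are elastances in series: 1/Crs = 1/CL + 1/Ccw.
1/Crs = 1/114 + 1/39 = 0.03441.
Crs = 29.061 mL/cmH2O.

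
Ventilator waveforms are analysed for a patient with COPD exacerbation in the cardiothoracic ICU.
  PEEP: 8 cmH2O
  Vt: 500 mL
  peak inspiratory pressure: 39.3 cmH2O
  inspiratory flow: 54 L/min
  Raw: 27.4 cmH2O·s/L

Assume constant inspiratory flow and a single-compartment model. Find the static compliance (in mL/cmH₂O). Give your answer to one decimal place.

75.3

Flow: 54 L/min ÷ 60 = 0.9 L/s.
Equation of motion (constant flow): PIP = Vt/C + R·V̇ + PEEP.
Vt/C = PIP − R·V̇ − PEEP = 39.3 − 27.4×0.9 − 8 = 39.3 − 24.66 − 8 = 6.64 cmH2O.
C = Vt / 6.64 = 500 / 6.64 = 75.301 mL/cmH2O.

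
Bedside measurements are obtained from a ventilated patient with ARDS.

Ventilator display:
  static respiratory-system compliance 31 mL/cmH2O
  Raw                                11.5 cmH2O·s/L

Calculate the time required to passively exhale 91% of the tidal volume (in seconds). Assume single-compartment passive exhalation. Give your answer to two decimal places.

0.86

τ = R × C = 11.5 × 31 mL/cmH2O = 11.5 × 0.031 L/cmH2O = 0.3565 s.
Exhaled fraction f = 1 − e^(−t/τ) → t = −τ·ln(1 − f) = −0.3565·ln(0.09) = 0.8584 s.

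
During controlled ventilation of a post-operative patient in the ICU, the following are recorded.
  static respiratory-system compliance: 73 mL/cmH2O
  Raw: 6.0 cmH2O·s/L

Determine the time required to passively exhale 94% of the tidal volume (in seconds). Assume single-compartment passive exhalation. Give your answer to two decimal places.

τ = R × C = 6.0 × 73 mL/cmH2O = 6.0 × 0.073 L/cmH2O = 0.438 s.
Exhaled fraction f = 1 − e^(−t/τ) → t = −τ·ln(1 − f) = −0.438·ln(0.06) = 1.232 s.

1.23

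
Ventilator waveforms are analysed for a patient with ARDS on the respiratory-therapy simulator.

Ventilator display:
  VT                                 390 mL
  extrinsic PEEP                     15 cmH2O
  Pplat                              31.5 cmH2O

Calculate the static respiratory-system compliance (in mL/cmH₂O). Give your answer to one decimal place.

23.6

Cstat = Vt / (Pplat − PEEP) = 390 / (31.5 − 15) = 390 / 16.5 = 23.636 mL/cmH2O.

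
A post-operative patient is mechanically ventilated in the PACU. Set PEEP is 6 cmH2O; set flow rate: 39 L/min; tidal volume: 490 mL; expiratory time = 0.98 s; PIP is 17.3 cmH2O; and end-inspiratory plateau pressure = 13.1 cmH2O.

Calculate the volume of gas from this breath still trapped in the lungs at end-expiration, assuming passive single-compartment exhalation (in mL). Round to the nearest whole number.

Flow: 39 L/min ÷ 60 = 0.65 L/s.
R = (PIP − Pplat)/V̇ = (17.3 − 13.1) / 0.65 = 4.2/0.65 = 6.462 cmH2O·s/L.
C = Vt/(Pplat − PEEP) = 490.0 / (13.1 − 6) = 490.0/7.1 = 69.014 mL/cmH2O.
τ = R × C = 6.462 × 0.06901 L/cmH2O = 0.4459 s.
Fraction remaining = e^(−Te/τ) = e^(−0.98/0.4459) = 0.111.
Trapped volume = 490.0 × 0.111 = 54.39 mL.

54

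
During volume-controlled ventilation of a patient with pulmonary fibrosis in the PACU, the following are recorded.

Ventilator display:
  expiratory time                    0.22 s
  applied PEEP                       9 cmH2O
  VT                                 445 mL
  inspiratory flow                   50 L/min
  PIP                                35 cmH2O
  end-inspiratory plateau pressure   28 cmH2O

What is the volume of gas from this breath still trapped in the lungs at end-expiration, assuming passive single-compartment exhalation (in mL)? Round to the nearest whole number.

145

Flow: 50 L/min ÷ 60 = 0.8333 L/s.
R = (PIP − Pplat)/V̇ = (35 − 28) / 0.8333 = 7.0/0.8333 = 8.4 cmH2O·s/L.
C = Vt/(Pplat − PEEP) = 445.0 / (28 − 9) = 445.0/19.0 = 23.421 mL/cmH2O.
τ = R × C = 8.4 × 0.02342 L/cmH2O = 0.1967 s.
Fraction remaining = e^(−Te/τ) = e^(−0.22/0.1967) = 0.3268.
Trapped volume = 445.0 × 0.3268 = 145.43 mL.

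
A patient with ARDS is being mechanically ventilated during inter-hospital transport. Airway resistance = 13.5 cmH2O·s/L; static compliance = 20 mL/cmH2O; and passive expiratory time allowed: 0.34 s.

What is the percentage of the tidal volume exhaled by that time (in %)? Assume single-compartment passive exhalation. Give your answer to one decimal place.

τ = R × C = 13.5 × 20 mL/cmH2O = 13.5 × 0.020 L/cmH2O = 0.27 s.
Passive exhalation: V(t)/V₀ = e^(−t/τ) = e^(−0.34/0.27) = 0.2839.
Fraction exhaled = 1 − 0.2839 = 0.7161 → 71.61%.

71.6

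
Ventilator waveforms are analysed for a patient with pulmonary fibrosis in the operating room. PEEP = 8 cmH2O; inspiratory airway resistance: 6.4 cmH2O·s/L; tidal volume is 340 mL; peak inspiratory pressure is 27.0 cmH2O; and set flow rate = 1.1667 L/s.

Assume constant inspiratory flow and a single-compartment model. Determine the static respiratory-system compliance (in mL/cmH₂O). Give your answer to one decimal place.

Equation of motion (constant flow): PIP = Vt/C + R·V̇ + PEEP.
Vt/C = PIP − R·V̇ − PEEP = 27.0 − 6.4×1.1667 − 8 = 27.0 − 7.467 − 8 = 11.533 cmH2O.
C = Vt / 11.533 = 340 / 11.533 = 29.481 mL/cmH2O.

29.5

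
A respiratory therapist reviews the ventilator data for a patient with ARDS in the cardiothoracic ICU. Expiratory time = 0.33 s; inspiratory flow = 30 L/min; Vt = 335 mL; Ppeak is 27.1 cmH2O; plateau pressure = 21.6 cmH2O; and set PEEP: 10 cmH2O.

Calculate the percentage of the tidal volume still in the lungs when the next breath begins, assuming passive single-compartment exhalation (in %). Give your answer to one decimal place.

Flow: 30 L/min ÷ 60 = 0.5 L/s.
R = (PIP − Pplat)/V̇ = (27.1 − 21.6) / 0.5 = 5.5/0.5 = 11.0 cmH2O·s/L.
C = Vt/(Pplat − PEEP) = 335.0 / (21.6 − 10) = 335.0/11.6 = 28.879 mL/cmH2O.
τ = R × C = 11.0 × 0.02888 L/cmH2O = 0.3177 s.
Fraction remaining at end-expiration = e^(−Te/τ) = e^(−0.33/0.3177) = 0.3539 → 35.39%.

35.4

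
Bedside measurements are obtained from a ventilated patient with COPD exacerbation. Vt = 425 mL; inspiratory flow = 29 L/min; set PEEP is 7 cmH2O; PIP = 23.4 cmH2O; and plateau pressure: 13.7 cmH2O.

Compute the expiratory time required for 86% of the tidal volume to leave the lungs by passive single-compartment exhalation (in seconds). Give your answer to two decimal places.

Flow: 29 L/min ÷ 60 = 0.4833 L/s.
R = (PIP − Pplat)/V̇ = (23.4 − 13.7) / 0.4833 = 9.7/0.4833 = 20.07 cmH2O·s/L.
C = Vt/(Pplat − PEEP) = 425.0 / (13.7 − 7) = 425.0/6.7 = 63.433 mL/cmH2O.
τ = R × C = 20.07 × 0.06343 L/cmH2O = 1.273 s.
t = −τ·ln(1 − 0.86) = −1.273·ln(0.14) = 2.503 s.

2.50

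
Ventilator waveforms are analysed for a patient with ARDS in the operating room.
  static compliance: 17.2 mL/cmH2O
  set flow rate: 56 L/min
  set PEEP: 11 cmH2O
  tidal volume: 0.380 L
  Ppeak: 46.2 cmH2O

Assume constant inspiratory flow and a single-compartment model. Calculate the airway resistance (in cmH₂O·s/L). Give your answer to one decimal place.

14.0

Flow: 56 L/min ÷ 60 = 0.9333 L/s.
Equation of motion (constant flow): PIP = Vt/C + R·V̇ + PEEP.
R·V̇ = PIP − Vt/C − PEEP = 46.2 − 380/17.2 − 11 = 46.2 − 22.093 − 11 = 13.107 cmH2O.
R = 13.107 / 0.9333 = 14.044 cmH2O·s/L.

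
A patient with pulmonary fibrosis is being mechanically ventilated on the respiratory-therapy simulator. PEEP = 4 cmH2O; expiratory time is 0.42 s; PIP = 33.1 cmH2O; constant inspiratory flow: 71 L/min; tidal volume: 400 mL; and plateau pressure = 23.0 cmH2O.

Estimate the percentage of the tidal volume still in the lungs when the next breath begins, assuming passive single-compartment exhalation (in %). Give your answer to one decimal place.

9.7

Flow: 71 L/min ÷ 60 = 1.1833 L/s.
R = (PIP − Pplat)/V̇ = (33.1 − 23.0) / 1.1833 = 10.1/1.1833 = 8.535 cmH2O·s/L.
C = Vt/(Pplat − PEEP) = 400.0 / (23.0 − 4) = 400.0/19.0 = 21.053 mL/cmH2O.
τ = R × C = 8.535 × 0.02105 L/cmH2O = 0.1797 s.
Fraction remaining at end-expiration = e^(−Te/τ) = e^(−0.42/0.1797) = 0.09659 → 9.659%.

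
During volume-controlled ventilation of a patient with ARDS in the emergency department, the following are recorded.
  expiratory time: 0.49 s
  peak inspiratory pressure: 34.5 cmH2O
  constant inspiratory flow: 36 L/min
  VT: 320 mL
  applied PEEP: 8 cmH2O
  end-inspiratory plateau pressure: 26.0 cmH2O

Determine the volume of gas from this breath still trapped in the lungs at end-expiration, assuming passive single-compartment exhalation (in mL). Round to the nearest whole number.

Flow: 36 L/min ÷ 60 = 0.6 L/s.
R = (PIP − Pplat)/V̇ = (34.5 − 26.0) / 0.6 = 8.5/0.6 = 14.167 cmH2O·s/L.
C = Vt/(Pplat − PEEP) = 320.0 / (26.0 − 8) = 320.0/18.0 = 17.778 mL/cmH2O.
τ = R × C = 14.167 × 0.01778 L/cmH2O = 0.2519 s.
Fraction remaining = e^(−Te/τ) = e^(−0.49/0.2519) = 0.143.
Trapped volume = 320.0 × 0.143 = 45.76 mL.

46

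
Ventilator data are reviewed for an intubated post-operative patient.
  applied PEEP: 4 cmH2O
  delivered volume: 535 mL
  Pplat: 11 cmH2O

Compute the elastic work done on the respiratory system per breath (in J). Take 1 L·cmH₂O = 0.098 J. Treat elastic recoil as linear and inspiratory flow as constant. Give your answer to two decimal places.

0.18

Elastic work ≈ ½ × (Pplat − PEEP) × Vt = 0.5 × (11 − 4) × 0.535 L = 0.5 × 7.0 × 0.535 = 1.873 L·cmH2O.
× 0.098 J/(L·cmH2O) → 0.1836 J.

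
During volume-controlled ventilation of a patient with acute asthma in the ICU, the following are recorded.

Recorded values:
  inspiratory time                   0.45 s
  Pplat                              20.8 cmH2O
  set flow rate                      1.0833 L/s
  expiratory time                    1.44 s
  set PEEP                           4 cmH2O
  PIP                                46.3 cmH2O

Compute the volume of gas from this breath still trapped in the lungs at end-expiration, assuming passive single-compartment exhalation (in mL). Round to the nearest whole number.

Vt = flow × Ti = 1.0833 L/s × 0.45 s × 1000 mL/L = 487.49 mL.
R = (PIP − Pplat)/V̇ = (46.3 − 20.8) / 1.0833 = 25.5/1.0833 = 23.539 cmH2O·s/L.
C = Vt/(Pplat − PEEP) = 487.49 / (20.8 − 4) = 487.49/16.8 = 29.017 mL/cmH2O.
τ = R × C = 23.539 × 0.02902 L/cmH2O = 0.6831 s.
Fraction remaining = e^(−Te/τ) = e^(−1.44/0.6831) = 0.1215.
Trapped volume = 487.49 × 0.1215 = 59.23 mL.

59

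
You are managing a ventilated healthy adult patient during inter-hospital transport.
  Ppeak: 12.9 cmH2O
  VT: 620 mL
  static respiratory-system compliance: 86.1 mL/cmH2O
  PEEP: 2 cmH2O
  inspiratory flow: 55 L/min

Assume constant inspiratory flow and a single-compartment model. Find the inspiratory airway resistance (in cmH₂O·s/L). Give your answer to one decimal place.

Flow: 55 L/min ÷ 60 = 0.9167 L/s.
Equation of motion (constant flow): PIP = Vt/C + R·V̇ + PEEP.
R·V̇ = PIP − Vt/C − PEEP = 12.9 − 620/86.1 − 2 = 12.9 − 7.201 − 2 = 3.699 cmH2O.
R = 3.699 / 0.9167 = 4.035 cmH2O·s/L.

4.0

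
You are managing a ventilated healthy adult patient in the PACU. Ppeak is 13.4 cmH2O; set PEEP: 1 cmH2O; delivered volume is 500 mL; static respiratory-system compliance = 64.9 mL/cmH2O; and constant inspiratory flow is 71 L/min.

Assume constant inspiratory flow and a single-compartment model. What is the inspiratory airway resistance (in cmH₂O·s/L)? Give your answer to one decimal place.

4.0

Flow: 71 L/min ÷ 60 = 1.1833 L/s.
Equation of motion (constant flow): PIP = Vt/C + R·V̇ + PEEP.
R·V̇ = PIP − Vt/C − PEEP = 13.4 − 500/64.9 − 1 = 13.4 − 7.704 − 1 = 4.696 cmH2O.
R = 4.696 / 1.1833 = 3.969 cmH2O·s/L.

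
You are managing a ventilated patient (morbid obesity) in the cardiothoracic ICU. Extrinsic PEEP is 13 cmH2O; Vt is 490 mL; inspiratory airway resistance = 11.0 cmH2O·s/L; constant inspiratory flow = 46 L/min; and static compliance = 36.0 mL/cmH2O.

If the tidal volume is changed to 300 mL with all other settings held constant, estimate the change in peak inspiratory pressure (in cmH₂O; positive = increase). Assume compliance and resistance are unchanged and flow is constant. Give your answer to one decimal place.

-5.3

PIP = Vt/C + R·V̇ + PEEP (constant-flow equation of motion).
Only the elastic term changes: ΔPIP = ΔVt / C = (300 − 490) / 36.0 = -5.278 cmH2O.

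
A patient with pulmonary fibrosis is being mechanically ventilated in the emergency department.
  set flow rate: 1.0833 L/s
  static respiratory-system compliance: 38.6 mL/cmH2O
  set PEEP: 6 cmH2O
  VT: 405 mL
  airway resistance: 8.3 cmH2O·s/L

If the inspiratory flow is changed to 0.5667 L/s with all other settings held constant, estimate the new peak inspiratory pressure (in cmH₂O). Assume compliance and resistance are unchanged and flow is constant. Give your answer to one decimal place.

PIP = Vt/C + R·V̇ + PEEP (constant-flow equation of motion).
Only the resistive term changes: ΔPIP = R × ΔV̇ = 8.3 × (0.5667 − 1.0833) = 8.3 × -0.5166 = -4.288 cmH2O.
Original PIP = 405/38.6 + 8.3×1.0833 + 6 = 25.484 cmH2O; new PIP = 25.484 + (-4.288) = 21.196 cmH2O.

21.2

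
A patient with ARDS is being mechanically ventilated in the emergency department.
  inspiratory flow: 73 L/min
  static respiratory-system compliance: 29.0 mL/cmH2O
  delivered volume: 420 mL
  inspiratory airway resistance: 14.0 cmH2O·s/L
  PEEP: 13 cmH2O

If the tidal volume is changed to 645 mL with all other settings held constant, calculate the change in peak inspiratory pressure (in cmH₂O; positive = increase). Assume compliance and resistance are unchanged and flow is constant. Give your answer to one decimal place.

7.8

PIP = Vt/C + R·V̇ + PEEP (constant-flow equation of motion).
Only the elastic term changes: ΔPIP = ΔVt / C = (645 − 420) / 29.0 = 7.759 cmH2O.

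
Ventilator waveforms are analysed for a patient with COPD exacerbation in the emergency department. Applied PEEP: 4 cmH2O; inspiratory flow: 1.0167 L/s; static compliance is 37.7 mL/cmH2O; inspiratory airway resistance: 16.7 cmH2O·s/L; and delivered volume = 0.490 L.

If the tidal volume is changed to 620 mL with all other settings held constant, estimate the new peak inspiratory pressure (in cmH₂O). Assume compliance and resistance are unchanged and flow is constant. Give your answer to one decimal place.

37.4

PIP = Vt/C + R·V̇ + PEEP (constant-flow equation of motion).
Only the elastic term changes: ΔPIP = ΔVt / C = (620 − 490) / 37.7 = 3.448 cmH2O.
Original PIP = 490/37.7 + 16.7×1.0167 + 4 = 33.976 cmH2O; new PIP = 33.976 + (3.448) = 37.424 cmH2O.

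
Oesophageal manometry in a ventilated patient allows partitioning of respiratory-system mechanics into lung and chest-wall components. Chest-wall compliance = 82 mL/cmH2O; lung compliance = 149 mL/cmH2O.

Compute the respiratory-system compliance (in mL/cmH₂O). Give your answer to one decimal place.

Lung and chest wall are elastances in series: 1/Crs = 1/CL + 1/Ccw.
1/Crs = 1/149 + 1/82 = 0.01891.
Crs = 52.882 mL/cmH2O.

52.9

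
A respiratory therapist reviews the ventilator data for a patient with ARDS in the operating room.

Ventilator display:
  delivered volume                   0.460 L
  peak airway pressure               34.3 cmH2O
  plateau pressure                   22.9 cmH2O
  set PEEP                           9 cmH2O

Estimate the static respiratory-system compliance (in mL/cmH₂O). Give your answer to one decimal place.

Cstat = Vt / (Pplat − PEEP) = 460 / (22.9 − 9) = 460 / 13.9 = 33.094 mL/cmH2O.

33.1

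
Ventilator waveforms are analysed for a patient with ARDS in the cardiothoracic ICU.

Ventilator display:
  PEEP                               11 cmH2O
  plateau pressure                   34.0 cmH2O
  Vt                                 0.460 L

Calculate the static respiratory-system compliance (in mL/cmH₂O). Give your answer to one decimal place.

Cstat = Vt / (Pplat − PEEP) = 460 / (34.0 − 11) = 460 / 23.0 = 20.0 mL/cmH2O.

20.0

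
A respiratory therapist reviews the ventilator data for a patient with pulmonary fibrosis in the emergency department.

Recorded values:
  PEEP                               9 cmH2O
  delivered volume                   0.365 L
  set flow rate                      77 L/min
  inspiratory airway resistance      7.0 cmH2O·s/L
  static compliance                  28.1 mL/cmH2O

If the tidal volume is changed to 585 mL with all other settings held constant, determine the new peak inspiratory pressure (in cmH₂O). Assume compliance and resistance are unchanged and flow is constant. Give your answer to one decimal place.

38.8

Flow: 77 L/min ÷ 60 = 1.2833 L/s.
PIP = Vt/C + R·V̇ + PEEP (constant-flow equation of motion).
Only the elastic term changes: ΔPIP = ΔVt / C = (585 − 365) / 28.1 = 7.829 cmH2O.
Original PIP = 365/28.1 + 7.0×1.2833 + 9 = 30.972 cmH2O; new PIP = 30.972 + (7.829) = 38.801 cmH2O.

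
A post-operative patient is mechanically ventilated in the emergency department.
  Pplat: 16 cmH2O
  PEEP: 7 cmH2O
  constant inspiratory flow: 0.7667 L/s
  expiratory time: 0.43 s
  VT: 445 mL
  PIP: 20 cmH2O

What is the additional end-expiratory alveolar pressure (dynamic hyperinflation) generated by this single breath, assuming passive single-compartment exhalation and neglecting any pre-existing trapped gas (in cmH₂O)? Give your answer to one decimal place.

1.7

R = (PIP − Pplat)/V̇ = (20 − 16) / 0.7667 = 4.0/0.7667 = 5.217 cmH2O·s/L.
C = Vt/(Pplat − PEEP) = 445.0 / (16 − 7) = 445.0/9.0 = 49.444 mL/cmH2O.
τ = R × C = 5.217 × 0.04944 L/cmH2O = 0.2579 s.
Fraction remaining = e^(−Te/τ) = e^(−0.43/0.2579) = 0.1888; trapped volume = 445.0 × 0.1888 = 84.016 mL.
Additional alveolar pressure from trapping ≈ V_trapped / C = 84.016 / 49.444 = 1.699 cmH2O.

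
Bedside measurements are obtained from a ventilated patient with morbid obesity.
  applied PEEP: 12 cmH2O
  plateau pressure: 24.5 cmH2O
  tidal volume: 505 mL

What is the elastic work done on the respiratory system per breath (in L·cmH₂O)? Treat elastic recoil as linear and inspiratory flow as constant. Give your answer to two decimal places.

3.16

Elastic work ≈ ½ × (Pplat − PEEP) × Vt = 0.5 × (24.5 − 12) × 0.505 L = 0.5 × 12.5 × 0.505 = 3.156 L·cmH2O.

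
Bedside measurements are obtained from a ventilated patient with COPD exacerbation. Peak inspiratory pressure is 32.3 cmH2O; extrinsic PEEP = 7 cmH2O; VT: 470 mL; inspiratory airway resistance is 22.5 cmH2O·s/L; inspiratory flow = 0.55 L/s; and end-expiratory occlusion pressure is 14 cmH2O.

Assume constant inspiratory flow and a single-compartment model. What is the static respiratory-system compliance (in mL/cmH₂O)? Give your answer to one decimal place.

79.3

Total PEEP = 14 cmH2O (set 7 + intrinsic 7); this is the baseline alveolar pressure.
Equation of motion (constant flow): PIP = Vt/C + R·V̇ + PEEP.
Vt/C = PIP − R·V̇ − PEEP = 32.3 − 22.5×0.55 − 14 = 32.3 − 12.375 − 14 = 5.925 cmH2O.
C = Vt / 5.925 = 470 / 5.925 = 79.325 mL/cmH2O.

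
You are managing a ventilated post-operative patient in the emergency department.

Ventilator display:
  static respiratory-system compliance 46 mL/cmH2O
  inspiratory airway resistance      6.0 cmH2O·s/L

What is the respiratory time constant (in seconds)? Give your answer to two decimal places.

0.28

τ = R × C = 6.0 × 46 mL/cmH2O = 6.0 × 0.046 L/cmH2O = 0.276 s.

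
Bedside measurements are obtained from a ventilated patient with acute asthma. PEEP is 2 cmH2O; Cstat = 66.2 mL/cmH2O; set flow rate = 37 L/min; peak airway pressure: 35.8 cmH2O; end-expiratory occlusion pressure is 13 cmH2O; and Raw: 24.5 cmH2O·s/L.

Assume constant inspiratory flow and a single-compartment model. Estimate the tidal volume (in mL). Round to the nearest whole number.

509

Flow: 37 L/min ÷ 60 = 0.6167 L/s.
Total PEEP = 13 cmH2O (set 2 + intrinsic 11); this is the baseline alveolar pressure.
Equation of motion (constant flow): PIP = Vt/C + R·V̇ + PEEP.
Vt/C = PIP − R·V̇ − PEEP = 35.8 − 15.109 − 13 = 7.691 cmH2O.
Vt = C × 7.691 = 66.2 × 7.691 = 509.14 mL.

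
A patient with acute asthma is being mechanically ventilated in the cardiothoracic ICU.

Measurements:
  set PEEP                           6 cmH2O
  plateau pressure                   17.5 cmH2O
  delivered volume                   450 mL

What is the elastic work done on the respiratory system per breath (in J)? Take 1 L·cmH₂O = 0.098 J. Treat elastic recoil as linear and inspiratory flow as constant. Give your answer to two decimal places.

0.25

Elastic work ≈ ½ × (Pplat − PEEP) × Vt = 0.5 × (17.5 − 6) × 0.450 L = 0.5 × 11.5 × 0.450 = 2.588 L·cmH2O.
× 0.098 J/(L·cmH2O) → 0.2536 J.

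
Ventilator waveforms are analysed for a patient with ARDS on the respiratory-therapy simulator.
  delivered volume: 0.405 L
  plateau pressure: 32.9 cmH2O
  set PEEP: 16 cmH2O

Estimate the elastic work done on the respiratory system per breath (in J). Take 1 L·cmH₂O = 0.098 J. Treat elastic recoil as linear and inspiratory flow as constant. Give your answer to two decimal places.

Elastic work ≈ ½ × (Pplat − PEEP) × Vt = 0.5 × (32.9 − 16) × 0.405 L = 0.5 × 16.9 × 0.405 = 3.422 L·cmH2O.
× 0.098 J/(L·cmH2O) → 0.3354 J.

0.34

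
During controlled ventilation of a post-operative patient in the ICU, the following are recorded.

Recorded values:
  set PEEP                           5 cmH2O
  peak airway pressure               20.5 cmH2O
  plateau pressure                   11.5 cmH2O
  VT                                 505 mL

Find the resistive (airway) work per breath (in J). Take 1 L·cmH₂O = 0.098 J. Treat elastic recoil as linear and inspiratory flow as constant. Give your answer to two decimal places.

0.45

With constant inspiratory flow the resistive pressure is constant at PIP − Pplat = 20.5 − 11.5 = 9.0 cmH2O, so resistive work = 9.0 × 0.505 = 4.545 L·cmH2O.
× 0.098 J/(L·cmH2O) → 0.4454 J.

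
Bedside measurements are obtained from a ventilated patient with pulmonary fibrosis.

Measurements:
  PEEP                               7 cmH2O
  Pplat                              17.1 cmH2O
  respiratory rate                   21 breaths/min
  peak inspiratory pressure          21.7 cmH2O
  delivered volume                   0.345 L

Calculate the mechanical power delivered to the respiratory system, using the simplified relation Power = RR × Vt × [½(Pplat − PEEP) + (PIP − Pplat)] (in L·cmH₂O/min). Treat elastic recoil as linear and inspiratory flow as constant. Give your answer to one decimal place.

69.9

Per-breath work = Vt × [½(Pplat−PEEP) + (PIP−Pplat)] = 0.345 × [0.5×10.1 + 4.6] = 0.345 × 9.65 = 3.329 L·cmH2O.
Power = 21 × 3.329 = 69.909 L·cmH2O/min.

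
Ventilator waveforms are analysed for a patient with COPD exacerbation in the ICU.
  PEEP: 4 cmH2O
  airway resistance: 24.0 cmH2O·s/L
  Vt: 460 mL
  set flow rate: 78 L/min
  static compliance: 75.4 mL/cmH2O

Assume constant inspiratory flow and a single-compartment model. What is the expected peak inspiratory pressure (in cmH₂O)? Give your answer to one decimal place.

41.3

Flow: 78 L/min ÷ 60 = 1.3 L/s.
Equation of motion (constant flow): PIP = Vt/C + R·V̇ + PEEP.
PIP = 460/75.4 + 24.0×1.3 + 4 = 6.101 + 31.2 + 4 = 41.301 cmH2O.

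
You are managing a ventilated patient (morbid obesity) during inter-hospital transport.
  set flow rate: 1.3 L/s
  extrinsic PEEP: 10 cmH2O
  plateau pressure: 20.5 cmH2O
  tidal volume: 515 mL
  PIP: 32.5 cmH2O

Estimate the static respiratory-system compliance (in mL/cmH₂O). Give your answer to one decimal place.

Cstat = Vt / (Pplat − PEEP) = 515 / (20.5 − 10) = 515 / 10.5 = 49.048 mL/cmH2O.

49.0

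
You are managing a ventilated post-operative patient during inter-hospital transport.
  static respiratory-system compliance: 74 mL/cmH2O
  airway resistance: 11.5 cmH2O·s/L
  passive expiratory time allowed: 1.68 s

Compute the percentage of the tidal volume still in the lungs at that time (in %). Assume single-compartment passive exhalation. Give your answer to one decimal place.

τ = R × C = 11.5 × 74 mL/cmH2O = 11.5 × 0.074 L/cmH2O = 0.851 s.
Passive exhalation: V(t)/V₀ = e^(−t/τ) = e^(−1.68/0.851) = 0.1389.
Fraction remaining = 0.1389 → 13.89%.

13.9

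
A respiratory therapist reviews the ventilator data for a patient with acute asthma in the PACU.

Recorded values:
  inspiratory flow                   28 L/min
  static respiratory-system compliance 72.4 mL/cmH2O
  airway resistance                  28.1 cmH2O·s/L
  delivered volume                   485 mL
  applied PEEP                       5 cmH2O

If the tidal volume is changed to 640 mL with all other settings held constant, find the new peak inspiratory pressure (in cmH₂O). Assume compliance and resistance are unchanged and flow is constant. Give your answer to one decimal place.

Flow: 28 L/min ÷ 60 = 0.4667 L/s.
PIP = Vt/C + R·V̇ + PEEP (constant-flow equation of motion).
Only the elastic term changes: ΔPIP = ΔVt / C = (640 − 485) / 72.4 = 2.141 cmH2O.
Original PIP = 485/72.4 + 28.1×0.4667 + 5 = 24.813 cmH2O; new PIP = 24.813 + (2.141) = 26.954 cmH2O.

27.0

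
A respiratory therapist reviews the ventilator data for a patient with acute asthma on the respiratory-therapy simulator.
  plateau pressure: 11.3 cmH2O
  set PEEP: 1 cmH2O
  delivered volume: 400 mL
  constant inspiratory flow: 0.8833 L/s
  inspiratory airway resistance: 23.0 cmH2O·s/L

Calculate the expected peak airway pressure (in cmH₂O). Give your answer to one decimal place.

31.6

PIP = Pplat + Raw × flow = 11.3 + 23.0 × 0.8833 = 11.3 + 20.316 = 31.616 cmH2O.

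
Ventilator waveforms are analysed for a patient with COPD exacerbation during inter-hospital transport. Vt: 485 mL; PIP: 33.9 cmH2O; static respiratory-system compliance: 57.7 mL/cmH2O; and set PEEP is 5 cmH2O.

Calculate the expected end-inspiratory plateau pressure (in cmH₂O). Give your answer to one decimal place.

13.4

Pplat = PEEP + Vt / Cstat = 5 + 485 / 57.7 = 5 + 8.406 = 13.406 cmH2O.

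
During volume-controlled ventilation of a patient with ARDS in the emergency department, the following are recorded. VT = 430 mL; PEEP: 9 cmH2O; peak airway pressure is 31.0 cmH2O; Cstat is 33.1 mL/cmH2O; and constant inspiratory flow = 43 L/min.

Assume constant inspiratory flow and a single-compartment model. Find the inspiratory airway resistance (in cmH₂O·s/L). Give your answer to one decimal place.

Flow: 43 L/min ÷ 60 = 0.7167 L/s.
Equation of motion (constant flow): PIP = Vt/C + R·V̇ + PEEP.
R·V̇ = PIP − Vt/C − PEEP = 31.0 − 430/33.1 − 9 = 31.0 − 12.991 − 9 = 9.009 cmH2O.
R = 9.009 / 0.7167 = 12.57 cmH2O·s/L.

12.6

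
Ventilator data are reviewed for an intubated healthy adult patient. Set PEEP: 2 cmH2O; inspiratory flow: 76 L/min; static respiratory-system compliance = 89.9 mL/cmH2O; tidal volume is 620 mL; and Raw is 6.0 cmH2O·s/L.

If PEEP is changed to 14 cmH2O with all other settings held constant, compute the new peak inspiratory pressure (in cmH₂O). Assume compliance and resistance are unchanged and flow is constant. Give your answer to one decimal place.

28.5

Flow: 76 L/min ÷ 60 = 1.2667 L/s.
PIP = Vt/C + R·V̇ + PEEP (constant-flow equation of motion).
Only the baseline term changes: ΔPIP = ΔPEEP = 14 − 2 = 12.0 cmH2O.
Original PIP = 620/89.9 + 6.0×1.2667 + 2 = 16.497 cmH2O; new PIP = 16.497 + (12.0) = 28.497 cmH2O.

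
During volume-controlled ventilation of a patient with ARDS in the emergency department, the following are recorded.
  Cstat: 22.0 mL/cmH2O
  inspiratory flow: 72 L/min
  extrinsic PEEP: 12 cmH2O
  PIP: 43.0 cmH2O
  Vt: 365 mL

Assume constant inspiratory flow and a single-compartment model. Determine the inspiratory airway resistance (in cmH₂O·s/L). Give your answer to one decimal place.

Flow: 72 L/min ÷ 60 = 1.2 L/s.
Equation of motion (constant flow): PIP = Vt/C + R·V̇ + PEEP.
R·V̇ = PIP − Vt/C − PEEP = 43.0 − 365/22.0 − 12 = 43.0 − 16.591 − 12 = 14.409 cmH2O.
R = 14.409 / 1.2 = 12.008 cmH2O·s/L.

12.0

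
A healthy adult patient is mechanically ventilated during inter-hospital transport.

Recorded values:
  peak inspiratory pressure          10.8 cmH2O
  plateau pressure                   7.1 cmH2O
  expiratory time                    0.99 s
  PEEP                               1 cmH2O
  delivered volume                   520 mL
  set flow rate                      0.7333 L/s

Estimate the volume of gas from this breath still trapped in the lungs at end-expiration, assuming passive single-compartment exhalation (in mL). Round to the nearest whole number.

52

R = (PIP − Pplat)/V̇ = (10.8 − 7.1) / 0.7333 = 3.7/0.7333 = 5.046 cmH2O·s/L.
C = Vt/(Pplat − PEEP) = 520.0 / (7.1 − 1) = 520.0/6.1 = 85.246 mL/cmH2O.
τ = R × C = 5.046 × 0.08525 L/cmH2O = 0.4302 s.
Fraction remaining = e^(−Te/τ) = e^(−0.99/0.4302) = 0.1001.
Trapped volume = 520.0 × 0.1001 = 52.052 mL.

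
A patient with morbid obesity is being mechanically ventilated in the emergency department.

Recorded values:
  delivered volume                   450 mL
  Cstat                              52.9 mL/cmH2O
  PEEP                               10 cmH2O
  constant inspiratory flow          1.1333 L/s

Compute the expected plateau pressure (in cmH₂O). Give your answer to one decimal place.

Pplat = PEEP + Vt / Cstat = 10 + 450 / 52.9 = 10 + 8.507 = 18.507 cmH2O.

18.5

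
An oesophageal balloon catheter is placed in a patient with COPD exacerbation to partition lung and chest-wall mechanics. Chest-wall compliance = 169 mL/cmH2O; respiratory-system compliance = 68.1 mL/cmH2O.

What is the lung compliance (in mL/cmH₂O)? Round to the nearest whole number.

114

1/CL = 1/Crs − 1/Ccw.
1/CL = 1/68.1 − 1/169 = 0.008767.
CL = 114.06 mL/cmH2O.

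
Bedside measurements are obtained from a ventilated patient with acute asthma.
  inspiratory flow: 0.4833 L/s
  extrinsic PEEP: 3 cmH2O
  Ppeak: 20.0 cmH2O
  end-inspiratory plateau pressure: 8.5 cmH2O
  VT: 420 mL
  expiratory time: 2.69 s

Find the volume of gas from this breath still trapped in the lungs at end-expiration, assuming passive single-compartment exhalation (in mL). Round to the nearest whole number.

R = (PIP − Pplat)/V̇ = (20.0 − 8.5) / 0.4833 = 11.5/0.4833 = 23.795 cmH2O·s/L.
C = Vt/(Pplat − PEEP) = 420.0 / (8.5 − 3) = 420.0/5.5 = 76.364 mL/cmH2O.
τ = R × C = 23.795 × 0.07636 L/cmH2O = 1.817 s.
Fraction remaining = e^(−Te/τ) = e^(−2.69/1.817) = 0.2275.
Trapped volume = 420.0 × 0.2275 = 95.55 mL.

96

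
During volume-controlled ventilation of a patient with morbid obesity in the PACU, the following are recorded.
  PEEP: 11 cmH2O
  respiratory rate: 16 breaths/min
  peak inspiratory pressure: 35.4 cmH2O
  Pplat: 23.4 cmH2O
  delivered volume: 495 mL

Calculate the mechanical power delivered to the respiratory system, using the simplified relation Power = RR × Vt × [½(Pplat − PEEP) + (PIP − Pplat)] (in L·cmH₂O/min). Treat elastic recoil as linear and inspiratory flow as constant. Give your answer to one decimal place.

144.1

Per-breath work = Vt × [½(Pplat−PEEP) + (PIP−Pplat)] = 0.495 × [0.5×12.4 + 12.0] = 0.495 × 18.2 = 9.009 L·cmH2O.
Power = 16 × 9.009 = 144.14 L·cmH2O/min.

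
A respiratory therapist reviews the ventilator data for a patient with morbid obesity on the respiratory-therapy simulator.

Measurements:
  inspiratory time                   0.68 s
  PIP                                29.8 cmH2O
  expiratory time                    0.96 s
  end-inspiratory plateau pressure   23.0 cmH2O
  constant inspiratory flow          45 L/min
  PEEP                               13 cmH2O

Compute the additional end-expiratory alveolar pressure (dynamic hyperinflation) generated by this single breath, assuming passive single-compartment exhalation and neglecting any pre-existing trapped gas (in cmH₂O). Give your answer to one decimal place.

1.3

Flow: 45 L/min ÷ 60 = 0.75 L/s.
Vt = flow × Ti = 0.75 L/s × 0.68 s × 1000 mL/L = 510.0 mL.
R = (PIP − Pplat)/V̇ = (29.8 − 23.0) / 0.75 = 6.8/0.75 = 9.067 cmH2O·s/L.
C = Vt/(Pplat − PEEP) = 510.0 / (23.0 − 13) = 510.0/10.0 = 51.0 mL/cmH2O.
τ = R × C = 9.067 × 0.051 L/cmH2O = 0.4624 s.
Fraction remaining = e^(−Te/τ) = e^(−0.96/0.4624) = 0.1254; trapped volume = 510.0 × 0.1254 = 63.954 mL.
Additional alveolar pressure from trapping ≈ V_trapped / C = 63.954 / 51.0 = 1.254 cmH2O.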